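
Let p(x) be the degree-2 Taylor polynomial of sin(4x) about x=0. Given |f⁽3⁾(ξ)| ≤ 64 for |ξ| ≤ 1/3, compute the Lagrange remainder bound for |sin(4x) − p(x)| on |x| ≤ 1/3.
32/81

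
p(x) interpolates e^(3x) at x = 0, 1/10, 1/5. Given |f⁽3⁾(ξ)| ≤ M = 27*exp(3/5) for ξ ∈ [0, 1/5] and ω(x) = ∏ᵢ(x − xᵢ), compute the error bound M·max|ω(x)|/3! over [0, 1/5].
sqrt(3)*exp(3/5)/1000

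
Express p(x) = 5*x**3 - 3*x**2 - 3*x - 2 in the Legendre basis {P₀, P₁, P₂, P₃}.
(-3)P₀ + (-2)P₂ + (2)P₃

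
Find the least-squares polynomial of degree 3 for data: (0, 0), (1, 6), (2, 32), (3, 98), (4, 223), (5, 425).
1/14 + (145/84)x + (23/28)x² + (19/6)x³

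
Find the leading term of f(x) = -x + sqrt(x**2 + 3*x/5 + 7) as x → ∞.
3/10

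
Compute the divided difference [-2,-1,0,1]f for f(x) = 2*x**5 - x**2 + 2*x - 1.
10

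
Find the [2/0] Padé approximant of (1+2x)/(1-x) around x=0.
3*x**2 + 3*x + 1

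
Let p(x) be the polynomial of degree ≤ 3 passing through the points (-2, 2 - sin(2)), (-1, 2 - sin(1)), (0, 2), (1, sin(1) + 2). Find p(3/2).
5*sin(2)/16 + 7*sin(1)/8 + 2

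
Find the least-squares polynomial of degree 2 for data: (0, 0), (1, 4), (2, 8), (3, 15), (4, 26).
3/7 + (101/70)x + (17/14)x²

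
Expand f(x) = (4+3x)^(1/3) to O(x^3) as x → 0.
2**(2/3) + 2**(2/3)*x/4 - 2**(2/3)*x**2/16 + O(x**3)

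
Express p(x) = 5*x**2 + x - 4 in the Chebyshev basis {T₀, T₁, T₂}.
(-3/2)T₀ + T₁ + (5/2)T₂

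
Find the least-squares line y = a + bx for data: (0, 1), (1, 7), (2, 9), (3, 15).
a = 7/5, b = 22/5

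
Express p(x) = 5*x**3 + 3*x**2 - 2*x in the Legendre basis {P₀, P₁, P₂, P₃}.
P₀ + P₁ + (2)P₂ + (2)P₃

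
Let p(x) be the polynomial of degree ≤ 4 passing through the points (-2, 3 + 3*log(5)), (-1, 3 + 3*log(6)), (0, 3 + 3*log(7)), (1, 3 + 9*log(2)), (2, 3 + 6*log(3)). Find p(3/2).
3 + log(9216*sqrt(2)*3**(19/64)*5**(113/128)*7**(23/64)/245)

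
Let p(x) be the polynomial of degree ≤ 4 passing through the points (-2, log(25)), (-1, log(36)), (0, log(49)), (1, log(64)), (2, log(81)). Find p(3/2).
log(384*3**(17/32)*5**(59/64)*7**(29/32)/245)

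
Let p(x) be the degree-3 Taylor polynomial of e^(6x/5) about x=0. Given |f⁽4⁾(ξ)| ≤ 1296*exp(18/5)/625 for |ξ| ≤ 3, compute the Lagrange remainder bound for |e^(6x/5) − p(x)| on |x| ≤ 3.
4374*exp(18/5)/625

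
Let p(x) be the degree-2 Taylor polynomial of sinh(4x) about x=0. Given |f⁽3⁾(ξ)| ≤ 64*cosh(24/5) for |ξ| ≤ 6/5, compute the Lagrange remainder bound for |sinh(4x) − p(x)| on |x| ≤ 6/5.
2304*cosh(24/5)/125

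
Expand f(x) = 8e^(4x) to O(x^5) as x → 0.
8 + 32*x + 64*x**2 + 256*x**3/3 + 256*x**4/3 + O(x**5)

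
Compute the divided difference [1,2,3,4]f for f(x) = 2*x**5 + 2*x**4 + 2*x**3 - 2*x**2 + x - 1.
152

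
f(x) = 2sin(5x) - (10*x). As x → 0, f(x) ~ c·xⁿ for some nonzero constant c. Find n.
3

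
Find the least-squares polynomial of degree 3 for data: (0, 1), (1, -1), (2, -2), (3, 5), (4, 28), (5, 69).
145/126 + (-1165/756)x + (-127/63)x² + (109/108)x³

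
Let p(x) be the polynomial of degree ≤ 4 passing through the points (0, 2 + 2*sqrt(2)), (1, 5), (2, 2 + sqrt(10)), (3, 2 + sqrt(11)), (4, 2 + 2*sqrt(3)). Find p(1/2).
-35*sqrt(10)/64 - 5*sqrt(3)/64 + 7*sqrt(11)/32 + 35*sqrt(2)/64 + 169/32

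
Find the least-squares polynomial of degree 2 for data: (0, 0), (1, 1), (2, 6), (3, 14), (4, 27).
2/35 + (-71/70)x + (27/14)x²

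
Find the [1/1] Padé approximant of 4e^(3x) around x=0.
(6*x + 4)/(1 - 3*x/2)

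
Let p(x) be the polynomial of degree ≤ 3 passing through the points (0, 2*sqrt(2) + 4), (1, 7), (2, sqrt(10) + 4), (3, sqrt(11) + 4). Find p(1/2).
-5*sqrt(10)/16 + sqrt(11)/16 + 5*sqrt(2)/8 + 109/16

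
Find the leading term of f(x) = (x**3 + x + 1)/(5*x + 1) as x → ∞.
x**2/5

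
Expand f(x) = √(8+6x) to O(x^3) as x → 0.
2*sqrt(2) + 3*sqrt(2)*x/4 - 9*sqrt(2)*x**2/64 + O(x**3)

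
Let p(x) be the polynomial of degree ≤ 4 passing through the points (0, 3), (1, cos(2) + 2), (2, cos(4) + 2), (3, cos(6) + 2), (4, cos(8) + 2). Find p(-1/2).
189*cos(4)/64 - 45*cos(6)/32 + 35*cos(8)/128 - 105*cos(2)/32 + 571/128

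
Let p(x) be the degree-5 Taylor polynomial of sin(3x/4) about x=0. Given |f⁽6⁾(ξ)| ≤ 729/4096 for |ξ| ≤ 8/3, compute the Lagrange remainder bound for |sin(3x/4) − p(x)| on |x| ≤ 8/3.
4/45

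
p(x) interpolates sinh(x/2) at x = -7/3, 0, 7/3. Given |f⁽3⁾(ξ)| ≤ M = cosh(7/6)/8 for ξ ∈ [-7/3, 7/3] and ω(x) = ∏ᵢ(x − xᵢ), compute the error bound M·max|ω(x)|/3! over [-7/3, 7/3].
343*sqrt(3)*cosh(7/6)/5832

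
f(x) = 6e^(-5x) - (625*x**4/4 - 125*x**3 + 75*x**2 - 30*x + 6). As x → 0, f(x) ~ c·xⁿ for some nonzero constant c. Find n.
5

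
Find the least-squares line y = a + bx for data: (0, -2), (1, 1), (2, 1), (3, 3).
a = -3/2, b = 3/2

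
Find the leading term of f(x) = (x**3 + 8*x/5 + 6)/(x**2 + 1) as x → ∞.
x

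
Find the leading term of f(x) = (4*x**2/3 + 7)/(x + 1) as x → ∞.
4*x/3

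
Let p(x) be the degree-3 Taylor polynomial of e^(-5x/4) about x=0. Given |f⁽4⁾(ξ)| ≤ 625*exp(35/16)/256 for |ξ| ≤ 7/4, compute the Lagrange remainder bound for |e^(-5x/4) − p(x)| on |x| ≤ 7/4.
1500625*exp(35/16)/1572864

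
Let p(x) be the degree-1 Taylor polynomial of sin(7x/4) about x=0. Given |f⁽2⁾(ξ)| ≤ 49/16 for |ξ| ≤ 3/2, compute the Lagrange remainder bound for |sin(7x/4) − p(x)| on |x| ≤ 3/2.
441/128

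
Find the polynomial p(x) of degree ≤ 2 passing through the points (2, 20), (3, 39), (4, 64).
3*x**2 + 4*x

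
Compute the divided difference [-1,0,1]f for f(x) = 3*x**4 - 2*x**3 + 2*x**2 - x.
5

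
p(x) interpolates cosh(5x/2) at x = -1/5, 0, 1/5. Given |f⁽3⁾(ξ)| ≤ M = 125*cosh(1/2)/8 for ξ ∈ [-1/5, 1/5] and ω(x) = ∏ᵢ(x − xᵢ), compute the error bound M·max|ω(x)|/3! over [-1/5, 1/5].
sqrt(3)*cosh(1/2)/216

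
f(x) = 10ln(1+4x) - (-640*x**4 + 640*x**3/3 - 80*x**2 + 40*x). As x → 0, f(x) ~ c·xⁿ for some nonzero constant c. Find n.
5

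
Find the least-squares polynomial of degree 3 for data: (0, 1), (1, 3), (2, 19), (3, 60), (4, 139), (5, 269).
58/63 + (-43/378)x + (47/126)x² + (56/27)x³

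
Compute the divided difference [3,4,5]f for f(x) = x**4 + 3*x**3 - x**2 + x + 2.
132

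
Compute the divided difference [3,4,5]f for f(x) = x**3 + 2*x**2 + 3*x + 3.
14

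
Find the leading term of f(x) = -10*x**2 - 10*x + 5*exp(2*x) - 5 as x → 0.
20*x**3/3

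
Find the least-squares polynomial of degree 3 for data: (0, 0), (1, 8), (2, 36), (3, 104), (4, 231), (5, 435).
1/14 + (313/84)x + (23/28)x² + (19/6)x³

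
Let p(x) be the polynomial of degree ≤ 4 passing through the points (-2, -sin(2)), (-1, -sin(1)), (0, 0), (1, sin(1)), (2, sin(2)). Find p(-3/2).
-7*sin(1)/8 - 5*sin(2)/16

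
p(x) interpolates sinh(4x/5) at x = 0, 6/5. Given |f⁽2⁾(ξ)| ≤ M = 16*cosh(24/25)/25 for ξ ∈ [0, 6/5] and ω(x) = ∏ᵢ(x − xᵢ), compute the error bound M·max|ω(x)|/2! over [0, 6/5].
72*cosh(24/25)/625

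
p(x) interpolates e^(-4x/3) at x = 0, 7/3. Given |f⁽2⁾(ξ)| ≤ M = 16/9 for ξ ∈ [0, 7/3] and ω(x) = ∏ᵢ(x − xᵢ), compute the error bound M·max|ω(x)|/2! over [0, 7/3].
98/81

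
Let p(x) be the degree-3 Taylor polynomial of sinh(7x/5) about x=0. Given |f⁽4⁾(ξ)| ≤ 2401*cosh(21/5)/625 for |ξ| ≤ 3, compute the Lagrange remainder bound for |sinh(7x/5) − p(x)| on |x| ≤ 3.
64827*cosh(21/5)/5000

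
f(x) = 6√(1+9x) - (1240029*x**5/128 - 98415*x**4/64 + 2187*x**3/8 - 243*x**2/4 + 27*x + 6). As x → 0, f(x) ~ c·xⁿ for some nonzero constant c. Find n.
6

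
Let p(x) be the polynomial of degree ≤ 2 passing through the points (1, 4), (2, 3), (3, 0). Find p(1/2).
15/4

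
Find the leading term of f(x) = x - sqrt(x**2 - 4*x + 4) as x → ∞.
2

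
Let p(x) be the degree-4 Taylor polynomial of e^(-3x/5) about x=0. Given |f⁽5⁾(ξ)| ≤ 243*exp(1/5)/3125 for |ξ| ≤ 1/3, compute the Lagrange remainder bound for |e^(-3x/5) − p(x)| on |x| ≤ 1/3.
exp(1/5)/375000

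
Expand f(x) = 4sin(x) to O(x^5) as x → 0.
4*x - 2*x**3/3 + O(x**5)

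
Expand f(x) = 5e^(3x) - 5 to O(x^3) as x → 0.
15*x + 45*x**2/2 + O(x**3)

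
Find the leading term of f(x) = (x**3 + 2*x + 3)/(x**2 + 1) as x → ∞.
x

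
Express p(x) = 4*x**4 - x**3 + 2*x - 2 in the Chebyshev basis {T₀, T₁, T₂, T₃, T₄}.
(-1/2)T₀ + (5/4)T₁ + (2)T₂ + (-1/4)T₃ + (1/2)T₄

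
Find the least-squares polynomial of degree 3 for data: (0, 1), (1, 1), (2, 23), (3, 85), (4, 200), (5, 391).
37/42 + (-1195/252)x + (47/21)x² + (103/36)x³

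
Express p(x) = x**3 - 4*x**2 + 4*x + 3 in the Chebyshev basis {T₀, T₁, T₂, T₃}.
T₀ + (19/4)T₁ + (-2)T₂ + (1/4)T₃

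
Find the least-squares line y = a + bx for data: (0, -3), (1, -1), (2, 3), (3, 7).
a = -18/5, b = 17/5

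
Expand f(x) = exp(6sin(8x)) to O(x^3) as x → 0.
1 + 48*x + 1152*x**2 + O(x**3)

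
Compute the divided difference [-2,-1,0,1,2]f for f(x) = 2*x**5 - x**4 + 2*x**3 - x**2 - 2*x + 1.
-1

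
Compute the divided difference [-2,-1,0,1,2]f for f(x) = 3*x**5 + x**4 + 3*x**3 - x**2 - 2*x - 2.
1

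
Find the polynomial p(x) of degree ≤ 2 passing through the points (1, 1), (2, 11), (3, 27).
3*x**2 + x - 3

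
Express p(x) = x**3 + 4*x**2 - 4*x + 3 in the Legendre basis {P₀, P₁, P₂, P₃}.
(13/3)P₀ + (-17/5)P₁ + (8/3)P₂ + (2/5)P₃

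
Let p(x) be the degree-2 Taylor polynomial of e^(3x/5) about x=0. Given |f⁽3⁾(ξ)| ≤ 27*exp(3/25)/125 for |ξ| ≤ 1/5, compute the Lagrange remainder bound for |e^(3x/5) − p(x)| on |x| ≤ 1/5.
9*exp(3/25)/31250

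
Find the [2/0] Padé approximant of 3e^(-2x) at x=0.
6*x**2 - 6*x + 3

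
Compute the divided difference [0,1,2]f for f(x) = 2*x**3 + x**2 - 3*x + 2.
7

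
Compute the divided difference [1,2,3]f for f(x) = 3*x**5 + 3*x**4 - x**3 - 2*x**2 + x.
337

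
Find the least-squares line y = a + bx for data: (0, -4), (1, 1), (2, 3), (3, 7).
a = -7/2, b = 7/2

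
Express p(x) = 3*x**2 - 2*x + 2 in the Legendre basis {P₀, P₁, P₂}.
(3)P₀ + (-2)P₁ + (2)P₂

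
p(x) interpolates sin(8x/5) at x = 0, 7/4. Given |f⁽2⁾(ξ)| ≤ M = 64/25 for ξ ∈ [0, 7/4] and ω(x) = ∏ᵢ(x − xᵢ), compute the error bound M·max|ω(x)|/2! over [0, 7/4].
49/50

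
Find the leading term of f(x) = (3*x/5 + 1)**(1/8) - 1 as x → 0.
3*x/40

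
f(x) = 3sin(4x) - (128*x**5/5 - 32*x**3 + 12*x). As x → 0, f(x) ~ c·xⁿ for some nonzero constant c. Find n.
7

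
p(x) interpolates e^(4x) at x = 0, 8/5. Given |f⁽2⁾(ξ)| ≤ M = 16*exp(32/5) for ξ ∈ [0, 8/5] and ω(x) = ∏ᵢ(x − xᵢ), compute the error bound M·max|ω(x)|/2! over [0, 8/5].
128*exp(32/5)/25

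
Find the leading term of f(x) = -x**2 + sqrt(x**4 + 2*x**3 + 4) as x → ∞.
x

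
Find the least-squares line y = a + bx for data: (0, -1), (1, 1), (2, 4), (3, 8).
a = -3/2, b = 3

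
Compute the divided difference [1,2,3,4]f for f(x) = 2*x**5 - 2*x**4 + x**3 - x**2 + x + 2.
111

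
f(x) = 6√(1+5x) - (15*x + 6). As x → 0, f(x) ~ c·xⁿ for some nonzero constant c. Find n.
2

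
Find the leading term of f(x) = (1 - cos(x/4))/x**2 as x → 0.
1/32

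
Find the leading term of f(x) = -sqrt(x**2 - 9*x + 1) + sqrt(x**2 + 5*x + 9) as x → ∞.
7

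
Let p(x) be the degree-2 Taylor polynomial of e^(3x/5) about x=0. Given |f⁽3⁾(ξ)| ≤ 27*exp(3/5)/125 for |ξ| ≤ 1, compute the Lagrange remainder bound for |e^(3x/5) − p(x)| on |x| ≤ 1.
9*exp(3/5)/250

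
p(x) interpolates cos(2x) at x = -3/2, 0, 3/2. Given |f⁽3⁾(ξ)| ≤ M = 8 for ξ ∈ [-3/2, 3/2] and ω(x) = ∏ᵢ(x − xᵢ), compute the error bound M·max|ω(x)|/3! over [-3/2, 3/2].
sqrt(3)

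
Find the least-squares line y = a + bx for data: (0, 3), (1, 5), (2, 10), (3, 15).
a = 21/10, b = 41/10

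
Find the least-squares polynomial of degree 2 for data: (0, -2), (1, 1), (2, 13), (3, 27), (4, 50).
-11/5 + x + (3)x²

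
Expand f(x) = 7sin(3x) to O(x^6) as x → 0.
21*x - 63*x**3/2 + 567*x**5/40 + O(x**6)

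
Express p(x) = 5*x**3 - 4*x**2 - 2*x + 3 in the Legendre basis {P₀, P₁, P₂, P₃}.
(5/3)P₀ + P₁ + (-8/3)P₂ + (2)P₃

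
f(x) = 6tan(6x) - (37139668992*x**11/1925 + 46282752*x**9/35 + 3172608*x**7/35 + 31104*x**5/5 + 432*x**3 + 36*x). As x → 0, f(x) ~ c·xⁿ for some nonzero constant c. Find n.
13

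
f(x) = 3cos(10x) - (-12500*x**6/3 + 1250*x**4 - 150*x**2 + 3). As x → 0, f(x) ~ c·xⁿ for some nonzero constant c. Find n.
8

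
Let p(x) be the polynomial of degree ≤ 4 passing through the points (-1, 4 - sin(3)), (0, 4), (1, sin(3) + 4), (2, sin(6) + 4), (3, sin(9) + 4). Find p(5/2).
35*sin(6)/32 - 65*sin(3)/128 + 35*sin(9)/128 + 4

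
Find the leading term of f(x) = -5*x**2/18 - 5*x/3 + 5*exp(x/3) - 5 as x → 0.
5*x**3/162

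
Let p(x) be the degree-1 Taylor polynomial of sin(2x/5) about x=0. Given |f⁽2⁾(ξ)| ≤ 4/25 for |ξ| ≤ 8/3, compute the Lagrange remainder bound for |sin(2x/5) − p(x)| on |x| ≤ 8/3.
128/225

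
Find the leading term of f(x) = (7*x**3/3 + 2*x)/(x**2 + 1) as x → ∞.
7*x/3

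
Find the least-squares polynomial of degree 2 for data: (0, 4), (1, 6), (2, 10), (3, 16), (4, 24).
4 + x + x²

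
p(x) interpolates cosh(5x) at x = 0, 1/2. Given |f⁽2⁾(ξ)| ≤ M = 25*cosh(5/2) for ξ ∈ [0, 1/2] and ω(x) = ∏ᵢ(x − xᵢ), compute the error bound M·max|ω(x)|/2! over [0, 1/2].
25*cosh(5/2)/32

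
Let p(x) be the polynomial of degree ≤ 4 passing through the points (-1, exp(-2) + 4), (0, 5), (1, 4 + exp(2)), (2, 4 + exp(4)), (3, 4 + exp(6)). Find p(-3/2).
(315 + (-180*exp(4) + 92 + 378*exp(2) + 35*exp(6))*exp(2))*exp(-2)/128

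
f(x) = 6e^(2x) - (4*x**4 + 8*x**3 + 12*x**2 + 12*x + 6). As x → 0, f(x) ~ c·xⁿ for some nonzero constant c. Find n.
5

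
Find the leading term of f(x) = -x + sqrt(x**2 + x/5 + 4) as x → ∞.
1/10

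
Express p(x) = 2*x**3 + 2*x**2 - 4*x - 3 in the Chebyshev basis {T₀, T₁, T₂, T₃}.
(-2)T₀ + (-5/2)T₁ + T₂ + (1/2)T₃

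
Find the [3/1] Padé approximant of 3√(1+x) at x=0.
(-3*x**3/64 + 9*x**2/16 + 27*x/8 + 3)/(5*x/8 + 1)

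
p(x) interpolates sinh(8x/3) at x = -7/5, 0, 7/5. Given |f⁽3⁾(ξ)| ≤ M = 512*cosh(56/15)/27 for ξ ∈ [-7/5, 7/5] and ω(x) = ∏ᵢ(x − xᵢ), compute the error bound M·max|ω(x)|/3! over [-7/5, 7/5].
175616*sqrt(3)*cosh(56/15)/91125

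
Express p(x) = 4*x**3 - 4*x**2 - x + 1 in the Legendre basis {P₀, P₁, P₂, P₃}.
(-1/3)P₀ + (7/5)P₁ + (-8/3)P₂ + (8/5)P₃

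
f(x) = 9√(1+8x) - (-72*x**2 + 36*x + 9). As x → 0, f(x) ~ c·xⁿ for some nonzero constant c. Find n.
3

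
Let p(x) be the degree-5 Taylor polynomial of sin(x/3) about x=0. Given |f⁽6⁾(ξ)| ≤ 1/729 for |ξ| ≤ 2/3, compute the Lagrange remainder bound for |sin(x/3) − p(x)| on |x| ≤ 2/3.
4/23914845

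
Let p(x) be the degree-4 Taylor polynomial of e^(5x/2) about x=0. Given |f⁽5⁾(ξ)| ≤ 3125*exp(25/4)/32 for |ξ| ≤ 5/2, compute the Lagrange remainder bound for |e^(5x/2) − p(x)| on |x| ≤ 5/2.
1953125*exp(25/4)/24576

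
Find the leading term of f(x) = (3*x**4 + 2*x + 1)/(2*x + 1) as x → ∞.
3*x**3/2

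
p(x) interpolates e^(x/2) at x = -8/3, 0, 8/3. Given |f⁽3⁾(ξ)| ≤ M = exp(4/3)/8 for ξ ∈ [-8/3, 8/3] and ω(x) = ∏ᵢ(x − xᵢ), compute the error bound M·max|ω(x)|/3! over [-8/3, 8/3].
64*sqrt(3)*exp(4/3)/729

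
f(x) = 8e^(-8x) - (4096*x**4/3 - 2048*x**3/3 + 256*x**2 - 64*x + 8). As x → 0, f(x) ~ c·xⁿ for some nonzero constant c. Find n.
5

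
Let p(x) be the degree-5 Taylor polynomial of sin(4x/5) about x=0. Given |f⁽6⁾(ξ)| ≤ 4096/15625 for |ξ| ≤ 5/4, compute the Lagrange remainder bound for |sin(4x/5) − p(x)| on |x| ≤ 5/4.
1/720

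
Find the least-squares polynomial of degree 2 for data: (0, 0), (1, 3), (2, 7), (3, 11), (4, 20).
11/35 + (48/35)x + (6/7)x²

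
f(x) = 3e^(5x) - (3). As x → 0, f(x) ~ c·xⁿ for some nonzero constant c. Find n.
1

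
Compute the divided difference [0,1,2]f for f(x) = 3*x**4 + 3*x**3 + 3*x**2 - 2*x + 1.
33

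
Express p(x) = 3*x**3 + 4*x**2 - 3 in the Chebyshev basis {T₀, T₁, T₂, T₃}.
-T₀ + (9/4)T₁ + (2)T₂ + (3/4)T₃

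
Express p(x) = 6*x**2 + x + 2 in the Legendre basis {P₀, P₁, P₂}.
(4)P₀ + P₁ + (4)P₂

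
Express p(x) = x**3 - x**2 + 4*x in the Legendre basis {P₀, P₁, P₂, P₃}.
(-1/3)P₀ + (23/5)P₁ + (-2/3)P₂ + (2/5)P₃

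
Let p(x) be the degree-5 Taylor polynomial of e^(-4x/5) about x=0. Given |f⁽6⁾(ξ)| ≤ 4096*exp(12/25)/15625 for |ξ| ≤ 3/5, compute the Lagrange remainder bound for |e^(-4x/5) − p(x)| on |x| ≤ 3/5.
20736*exp(12/25)/1220703125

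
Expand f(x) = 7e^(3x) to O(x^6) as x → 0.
7 + 21*x + 63*x**2/2 + 63*x**3/2 + 189*x**4/8 + 567*x**5/40 + O(x**6)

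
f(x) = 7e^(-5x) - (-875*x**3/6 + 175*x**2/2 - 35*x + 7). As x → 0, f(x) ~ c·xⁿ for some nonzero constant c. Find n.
4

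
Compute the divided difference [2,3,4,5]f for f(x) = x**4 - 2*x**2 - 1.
14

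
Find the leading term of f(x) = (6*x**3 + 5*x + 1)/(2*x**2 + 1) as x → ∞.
3*x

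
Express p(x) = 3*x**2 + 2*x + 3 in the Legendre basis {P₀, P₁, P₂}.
(4)P₀ + (2)P₁ + (2)P₂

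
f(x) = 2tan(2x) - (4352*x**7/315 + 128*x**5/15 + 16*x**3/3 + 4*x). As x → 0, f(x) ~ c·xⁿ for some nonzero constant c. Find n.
9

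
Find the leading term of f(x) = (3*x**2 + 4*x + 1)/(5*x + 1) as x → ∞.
3*x/5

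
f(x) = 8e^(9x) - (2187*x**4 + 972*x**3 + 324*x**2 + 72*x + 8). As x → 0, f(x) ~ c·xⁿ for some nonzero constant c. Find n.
5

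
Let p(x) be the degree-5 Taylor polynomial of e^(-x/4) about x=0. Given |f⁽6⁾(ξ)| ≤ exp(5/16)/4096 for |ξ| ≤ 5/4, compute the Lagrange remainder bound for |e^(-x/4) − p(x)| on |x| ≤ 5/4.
3125*exp(5/16)/2415919104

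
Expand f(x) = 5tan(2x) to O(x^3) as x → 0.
10*x + O(x**3)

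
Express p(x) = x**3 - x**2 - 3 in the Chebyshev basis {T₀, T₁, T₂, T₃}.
(-7/2)T₀ + (3/4)T₁ + (-1/2)T₂ + (1/4)T₃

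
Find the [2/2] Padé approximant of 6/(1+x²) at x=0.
6/(x**2 + 1)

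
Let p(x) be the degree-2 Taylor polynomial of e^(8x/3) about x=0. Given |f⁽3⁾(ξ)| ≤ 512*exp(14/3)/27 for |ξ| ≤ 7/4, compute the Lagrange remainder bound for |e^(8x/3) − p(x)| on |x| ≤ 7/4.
1372*exp(14/3)/81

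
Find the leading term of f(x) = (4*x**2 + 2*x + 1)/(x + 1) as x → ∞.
4*x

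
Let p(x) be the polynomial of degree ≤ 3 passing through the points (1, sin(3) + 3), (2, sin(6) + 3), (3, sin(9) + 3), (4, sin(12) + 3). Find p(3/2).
15*sin(6)/16 - 5*sin(9)/16 + sin(12)/16 + 5*sin(3)/16 + 3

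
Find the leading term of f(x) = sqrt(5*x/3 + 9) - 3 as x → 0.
5*x/18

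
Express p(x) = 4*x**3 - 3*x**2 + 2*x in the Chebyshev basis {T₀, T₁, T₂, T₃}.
(-3/2)T₀ + (5)T₁ + (-3/2)T₂ + T₃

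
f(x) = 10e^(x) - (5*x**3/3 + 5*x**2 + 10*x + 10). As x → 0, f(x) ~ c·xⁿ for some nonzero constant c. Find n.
4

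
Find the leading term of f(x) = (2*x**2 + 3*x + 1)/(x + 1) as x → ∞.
2*x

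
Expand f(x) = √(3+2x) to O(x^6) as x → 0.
sqrt(3) + sqrt(3)*x/3 - sqrt(3)*x**2/18 + sqrt(3)*x**3/54 - 5*sqrt(3)*x**4/648 + 7*sqrt(3)*x**5/1944 + O(x**6)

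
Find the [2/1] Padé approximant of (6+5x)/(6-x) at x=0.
(5*x/6 + 1)/(1 - x/6)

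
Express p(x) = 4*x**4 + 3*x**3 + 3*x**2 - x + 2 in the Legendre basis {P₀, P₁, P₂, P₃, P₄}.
(19/5)P₀ + (4/5)P₁ + (30/7)P₂ + (6/5)P₃ + (32/35)P₄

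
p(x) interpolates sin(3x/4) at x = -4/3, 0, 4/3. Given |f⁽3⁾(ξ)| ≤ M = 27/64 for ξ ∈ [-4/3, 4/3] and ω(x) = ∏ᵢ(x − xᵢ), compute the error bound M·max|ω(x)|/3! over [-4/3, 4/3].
sqrt(3)/27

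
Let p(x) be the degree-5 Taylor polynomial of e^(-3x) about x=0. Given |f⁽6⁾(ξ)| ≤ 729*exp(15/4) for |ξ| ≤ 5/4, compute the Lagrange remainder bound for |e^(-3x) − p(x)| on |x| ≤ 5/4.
253125*exp(15/4)/65536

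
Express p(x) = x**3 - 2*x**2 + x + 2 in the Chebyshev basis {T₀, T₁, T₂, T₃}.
T₀ + (7/4)T₁ - T₂ + (1/4)T₃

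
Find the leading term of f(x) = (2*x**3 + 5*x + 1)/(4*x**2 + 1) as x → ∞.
x/2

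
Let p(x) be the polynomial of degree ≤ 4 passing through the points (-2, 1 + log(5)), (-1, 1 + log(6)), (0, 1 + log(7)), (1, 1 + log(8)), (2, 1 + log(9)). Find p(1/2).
1 + log(2*2**(1/4)*3**(49/64)*5**(3/128)*7**(45/64)/3)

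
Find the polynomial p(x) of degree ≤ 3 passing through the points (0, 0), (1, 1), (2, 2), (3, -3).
-x**3 + 3*x**2 - x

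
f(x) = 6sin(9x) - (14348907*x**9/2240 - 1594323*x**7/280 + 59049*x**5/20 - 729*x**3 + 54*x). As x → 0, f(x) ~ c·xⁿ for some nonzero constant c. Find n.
11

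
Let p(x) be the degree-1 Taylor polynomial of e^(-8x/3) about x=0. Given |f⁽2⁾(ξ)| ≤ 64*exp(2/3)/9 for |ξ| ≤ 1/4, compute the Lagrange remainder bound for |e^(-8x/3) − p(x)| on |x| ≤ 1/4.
2*exp(2/3)/9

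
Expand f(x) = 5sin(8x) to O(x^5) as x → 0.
40*x - 1280*x**3/3 + O(x**5)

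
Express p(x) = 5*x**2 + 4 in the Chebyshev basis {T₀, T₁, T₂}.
(13/2)T₀ + (5/2)T₂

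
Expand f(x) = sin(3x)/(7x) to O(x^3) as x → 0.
3/7 - 9*x**2/14 + O(x**3)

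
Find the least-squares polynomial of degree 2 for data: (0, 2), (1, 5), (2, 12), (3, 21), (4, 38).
16/7 + (8/35)x + (15/7)x²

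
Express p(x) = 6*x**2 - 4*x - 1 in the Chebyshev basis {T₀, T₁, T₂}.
(2)T₀ + (-4)T₁ + (3)T₂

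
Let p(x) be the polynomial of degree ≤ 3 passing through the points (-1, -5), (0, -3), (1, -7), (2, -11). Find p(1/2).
-37/8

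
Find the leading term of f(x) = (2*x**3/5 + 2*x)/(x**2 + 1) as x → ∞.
2*x/5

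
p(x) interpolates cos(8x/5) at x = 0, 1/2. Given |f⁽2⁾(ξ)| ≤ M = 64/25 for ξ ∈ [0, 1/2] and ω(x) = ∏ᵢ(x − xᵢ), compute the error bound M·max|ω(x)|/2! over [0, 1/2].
2/25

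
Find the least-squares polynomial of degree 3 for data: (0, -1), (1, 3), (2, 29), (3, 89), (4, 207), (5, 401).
-9/7 + (7/3)x + (-3/14)x² + (19/6)x³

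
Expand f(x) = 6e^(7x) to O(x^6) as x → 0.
6 + 42*x + 147*x**2 + 343*x**3 + 2401*x**4/4 + 16807*x**5/20 + O(x**6)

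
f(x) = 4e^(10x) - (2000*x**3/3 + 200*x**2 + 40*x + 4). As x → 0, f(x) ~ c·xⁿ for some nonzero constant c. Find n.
4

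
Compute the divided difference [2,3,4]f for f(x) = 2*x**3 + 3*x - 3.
18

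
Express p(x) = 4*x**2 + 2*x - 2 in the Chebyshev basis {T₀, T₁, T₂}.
(2)T₁ + (2)T₂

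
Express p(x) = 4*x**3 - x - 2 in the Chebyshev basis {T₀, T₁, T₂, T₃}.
(-2)T₀ + (2)T₁ + T₃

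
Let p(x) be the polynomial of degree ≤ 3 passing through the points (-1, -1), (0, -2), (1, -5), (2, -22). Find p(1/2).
-5/2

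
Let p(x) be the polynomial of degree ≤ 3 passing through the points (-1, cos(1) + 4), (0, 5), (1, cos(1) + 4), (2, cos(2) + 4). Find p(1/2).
-cos(2)/16 + cos(1)/2 + 73/16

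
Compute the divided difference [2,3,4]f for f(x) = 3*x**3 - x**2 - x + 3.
26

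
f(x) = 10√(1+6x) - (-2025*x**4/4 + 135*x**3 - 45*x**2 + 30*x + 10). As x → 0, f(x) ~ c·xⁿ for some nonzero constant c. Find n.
5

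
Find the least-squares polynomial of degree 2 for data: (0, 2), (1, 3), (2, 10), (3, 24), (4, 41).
62/35 + (-87/70)x + (39/14)x²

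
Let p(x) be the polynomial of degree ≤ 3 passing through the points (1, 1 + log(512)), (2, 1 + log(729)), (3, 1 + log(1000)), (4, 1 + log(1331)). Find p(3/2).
1 + log(486*11**(3/16)*2**(7/8)*3**(5/8)*5**(1/16)/5)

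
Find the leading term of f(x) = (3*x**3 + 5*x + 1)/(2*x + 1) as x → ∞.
3*x**2/2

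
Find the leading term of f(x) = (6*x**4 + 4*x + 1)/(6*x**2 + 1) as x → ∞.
x**2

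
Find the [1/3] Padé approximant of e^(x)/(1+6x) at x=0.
(23*x/68 + 1)/(397*x**3/408 - 259*x**2/68 + 363*x/68 + 1)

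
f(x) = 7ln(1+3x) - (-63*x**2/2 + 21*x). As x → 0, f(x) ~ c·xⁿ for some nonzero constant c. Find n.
3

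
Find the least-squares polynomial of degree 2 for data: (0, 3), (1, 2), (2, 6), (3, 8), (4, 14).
19/7 + (-22/35)x + (6/7)x²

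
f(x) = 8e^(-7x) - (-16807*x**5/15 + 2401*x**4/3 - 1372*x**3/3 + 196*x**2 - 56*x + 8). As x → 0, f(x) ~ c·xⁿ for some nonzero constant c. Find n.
6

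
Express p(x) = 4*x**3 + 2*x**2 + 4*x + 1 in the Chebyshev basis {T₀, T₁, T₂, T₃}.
(2)T₀ + (7)T₁ + T₂ + T₃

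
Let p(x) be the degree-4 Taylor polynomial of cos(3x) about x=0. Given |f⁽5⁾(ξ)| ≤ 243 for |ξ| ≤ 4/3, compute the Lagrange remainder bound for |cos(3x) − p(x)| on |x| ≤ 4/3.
128/15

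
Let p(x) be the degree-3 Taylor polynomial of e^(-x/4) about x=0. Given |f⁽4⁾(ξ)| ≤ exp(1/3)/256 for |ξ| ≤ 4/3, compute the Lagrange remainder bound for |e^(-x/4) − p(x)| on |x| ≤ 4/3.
exp(1/3)/1944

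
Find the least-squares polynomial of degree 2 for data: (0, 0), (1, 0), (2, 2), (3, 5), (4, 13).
8/35 + (-123/70)x + (17/14)x²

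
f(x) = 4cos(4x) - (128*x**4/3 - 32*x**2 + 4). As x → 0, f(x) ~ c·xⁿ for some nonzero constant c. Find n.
6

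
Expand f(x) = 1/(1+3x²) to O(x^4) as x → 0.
1 - 3*x**2 + O(x**4)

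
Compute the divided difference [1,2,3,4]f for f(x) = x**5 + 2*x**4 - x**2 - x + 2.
85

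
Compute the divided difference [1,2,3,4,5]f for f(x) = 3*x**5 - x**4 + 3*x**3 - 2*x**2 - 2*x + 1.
44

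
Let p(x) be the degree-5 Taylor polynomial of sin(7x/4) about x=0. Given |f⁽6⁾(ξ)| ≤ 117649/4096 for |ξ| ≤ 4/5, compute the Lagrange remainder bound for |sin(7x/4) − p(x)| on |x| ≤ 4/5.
117649/11250000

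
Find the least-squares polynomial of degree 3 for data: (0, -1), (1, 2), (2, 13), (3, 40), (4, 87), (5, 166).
-23/21 + (118/63)x + (4/21)x² + (11/9)x³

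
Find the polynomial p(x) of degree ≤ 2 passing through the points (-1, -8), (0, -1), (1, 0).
-3*x**2 + 4*x - 1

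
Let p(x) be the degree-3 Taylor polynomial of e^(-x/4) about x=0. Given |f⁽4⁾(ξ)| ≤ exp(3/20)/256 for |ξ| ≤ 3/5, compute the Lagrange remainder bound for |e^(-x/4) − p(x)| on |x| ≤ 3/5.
27*exp(3/20)/1280000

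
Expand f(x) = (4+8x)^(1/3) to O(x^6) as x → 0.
2**(2/3) + 2*2**(2/3)*x/3 - 4*2**(2/3)*x**2/9 + 40*2**(2/3)*x**3/81 - 160*2**(2/3)*x**4/243 + 704*2**(2/3)*x**5/729 + O(x**6)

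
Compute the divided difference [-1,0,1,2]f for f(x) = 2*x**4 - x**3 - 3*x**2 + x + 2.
3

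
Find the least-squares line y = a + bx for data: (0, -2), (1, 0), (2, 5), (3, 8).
a = -5/2, b = 7/2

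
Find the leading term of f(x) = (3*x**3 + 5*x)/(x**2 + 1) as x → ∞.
3*x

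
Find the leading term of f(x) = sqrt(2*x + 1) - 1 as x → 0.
x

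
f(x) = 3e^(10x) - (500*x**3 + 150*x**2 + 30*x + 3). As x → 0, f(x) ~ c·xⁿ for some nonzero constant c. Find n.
4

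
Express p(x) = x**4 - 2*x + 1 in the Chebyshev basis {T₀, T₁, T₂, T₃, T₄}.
(11/8)T₀ + (-2)T₁ + (1/2)T₂ + (1/8)T₄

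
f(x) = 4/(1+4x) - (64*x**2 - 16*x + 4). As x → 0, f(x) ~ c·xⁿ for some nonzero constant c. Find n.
3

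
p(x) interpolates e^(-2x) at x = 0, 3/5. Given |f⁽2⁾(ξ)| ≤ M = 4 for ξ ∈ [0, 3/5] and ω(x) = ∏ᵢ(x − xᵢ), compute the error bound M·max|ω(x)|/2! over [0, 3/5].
9/50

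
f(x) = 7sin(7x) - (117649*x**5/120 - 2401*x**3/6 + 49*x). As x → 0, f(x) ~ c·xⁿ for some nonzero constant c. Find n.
7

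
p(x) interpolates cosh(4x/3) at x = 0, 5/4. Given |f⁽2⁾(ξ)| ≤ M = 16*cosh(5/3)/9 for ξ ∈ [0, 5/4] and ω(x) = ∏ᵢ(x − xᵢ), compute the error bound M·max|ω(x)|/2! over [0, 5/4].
25*cosh(5/3)/72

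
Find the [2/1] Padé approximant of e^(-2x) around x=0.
(2*x**2/3 - 4*x/3 + 1)/(2*x/3 + 1)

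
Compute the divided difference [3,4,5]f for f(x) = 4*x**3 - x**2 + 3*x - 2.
47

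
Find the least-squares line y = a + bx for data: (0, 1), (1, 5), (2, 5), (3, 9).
a = 7/5, b = 12/5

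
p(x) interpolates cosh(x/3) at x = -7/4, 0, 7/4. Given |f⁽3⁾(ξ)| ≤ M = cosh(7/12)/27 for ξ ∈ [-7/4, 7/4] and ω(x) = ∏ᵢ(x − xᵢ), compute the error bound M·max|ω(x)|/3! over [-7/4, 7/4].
343*sqrt(3)*cosh(7/12)/46656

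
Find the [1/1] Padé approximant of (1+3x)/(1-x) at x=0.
(3*x + 1)/(1 - x)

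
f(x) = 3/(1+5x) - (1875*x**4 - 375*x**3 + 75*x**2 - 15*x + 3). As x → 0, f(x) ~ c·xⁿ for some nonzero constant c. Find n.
5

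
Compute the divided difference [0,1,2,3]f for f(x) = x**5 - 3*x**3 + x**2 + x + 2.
22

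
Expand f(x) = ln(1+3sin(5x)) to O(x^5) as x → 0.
15*x - 225*x**2/2 + 2125*x**3/2 - 46875*x**4/4 + O(x**5)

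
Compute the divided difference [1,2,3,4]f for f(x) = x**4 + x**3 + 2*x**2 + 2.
11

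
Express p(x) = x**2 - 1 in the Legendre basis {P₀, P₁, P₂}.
(-2/3)P₀ + (2/3)P₂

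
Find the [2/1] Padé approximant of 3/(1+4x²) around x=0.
3 - 12*x**2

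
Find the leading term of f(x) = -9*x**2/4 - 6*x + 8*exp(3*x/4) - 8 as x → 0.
9*x**3/16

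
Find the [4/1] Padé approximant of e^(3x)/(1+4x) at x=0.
(150201*x**4/38840 + 21159*x**3/4855 + 43857*x**2/9710 + 14484*x/4855 + 1)/(19339*x/4855 + 1)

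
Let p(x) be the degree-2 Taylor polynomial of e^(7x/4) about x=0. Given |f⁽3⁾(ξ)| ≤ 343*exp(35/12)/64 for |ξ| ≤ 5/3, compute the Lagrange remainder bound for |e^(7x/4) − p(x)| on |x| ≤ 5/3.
42875*exp(35/12)/10368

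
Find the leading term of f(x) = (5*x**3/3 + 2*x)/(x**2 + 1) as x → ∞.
5*x/3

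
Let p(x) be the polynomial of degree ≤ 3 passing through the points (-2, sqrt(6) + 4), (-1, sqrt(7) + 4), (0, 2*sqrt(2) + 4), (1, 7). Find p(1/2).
-5*sqrt(7)/16 + sqrt(6)/16 + 15*sqrt(2)/8 + 79/16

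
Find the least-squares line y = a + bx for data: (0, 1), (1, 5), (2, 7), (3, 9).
a = 8/5, b = 13/5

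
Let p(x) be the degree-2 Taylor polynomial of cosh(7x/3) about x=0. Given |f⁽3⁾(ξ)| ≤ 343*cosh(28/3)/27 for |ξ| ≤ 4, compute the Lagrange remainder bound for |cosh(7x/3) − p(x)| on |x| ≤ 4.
10976*cosh(28/3)/81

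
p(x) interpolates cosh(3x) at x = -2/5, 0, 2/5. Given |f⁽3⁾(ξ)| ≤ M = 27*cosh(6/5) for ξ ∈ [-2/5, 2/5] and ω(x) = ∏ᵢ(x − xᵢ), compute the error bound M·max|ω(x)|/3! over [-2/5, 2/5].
8*sqrt(3)*cosh(6/5)/125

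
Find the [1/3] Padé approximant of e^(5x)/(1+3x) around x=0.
(35*x/16 + 1)/(1075*x**3/96 - 55*x**2/8 + 3*x/16 + 1)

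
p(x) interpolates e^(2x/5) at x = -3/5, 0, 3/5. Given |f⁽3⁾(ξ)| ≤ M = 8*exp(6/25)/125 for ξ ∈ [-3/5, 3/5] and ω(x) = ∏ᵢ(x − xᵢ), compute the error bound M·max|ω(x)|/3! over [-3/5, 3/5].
8*sqrt(3)*exp(6/25)/15625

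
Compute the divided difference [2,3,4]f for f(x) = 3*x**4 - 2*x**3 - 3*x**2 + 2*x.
144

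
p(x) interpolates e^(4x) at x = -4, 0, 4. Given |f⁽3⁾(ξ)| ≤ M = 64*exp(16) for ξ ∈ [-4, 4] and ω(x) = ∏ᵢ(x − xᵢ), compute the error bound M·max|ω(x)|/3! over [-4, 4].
4096*sqrt(3)*exp(16)/27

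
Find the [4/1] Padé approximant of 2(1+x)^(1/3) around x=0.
(2*x**4/243 - 16*x**3/405 + 4*x**2/15 + 32*x/15 + 2)/(11*x/15 + 1)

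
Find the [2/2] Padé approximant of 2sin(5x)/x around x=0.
(10 - 175*x**2/6)/(5*x**2/4 + 1)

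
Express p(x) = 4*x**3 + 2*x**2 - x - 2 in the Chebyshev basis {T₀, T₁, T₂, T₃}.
-T₀ + (2)T₁ + T₂ + T₃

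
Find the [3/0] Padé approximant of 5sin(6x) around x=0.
-180*x**3 + 30*x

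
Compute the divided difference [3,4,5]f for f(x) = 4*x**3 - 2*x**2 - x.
46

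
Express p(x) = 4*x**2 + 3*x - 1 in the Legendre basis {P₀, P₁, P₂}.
(1/3)P₀ + (3)P₁ + (8/3)P₂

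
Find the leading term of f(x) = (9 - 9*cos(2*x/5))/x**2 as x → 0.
18/25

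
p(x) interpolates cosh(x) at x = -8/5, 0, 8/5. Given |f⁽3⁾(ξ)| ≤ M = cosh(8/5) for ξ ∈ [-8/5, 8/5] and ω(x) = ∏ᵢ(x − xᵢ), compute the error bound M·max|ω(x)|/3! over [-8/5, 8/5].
512*sqrt(3)*cosh(8/5)/3375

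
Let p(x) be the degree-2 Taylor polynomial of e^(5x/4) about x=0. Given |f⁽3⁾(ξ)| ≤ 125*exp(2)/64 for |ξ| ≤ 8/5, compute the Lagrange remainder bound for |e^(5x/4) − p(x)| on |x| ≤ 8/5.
4*exp(2)/3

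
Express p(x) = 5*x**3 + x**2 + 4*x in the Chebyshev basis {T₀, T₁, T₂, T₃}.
(1/2)T₀ + (31/4)T₁ + (1/2)T₂ + (5/4)T₃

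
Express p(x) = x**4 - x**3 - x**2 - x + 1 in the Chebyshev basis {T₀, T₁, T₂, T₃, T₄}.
(7/8)T₀ + (-7/4)T₁ + (-1/4)T₃ + (1/8)T₄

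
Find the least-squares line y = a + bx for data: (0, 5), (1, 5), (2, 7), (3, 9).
a = 22/5, b = 7/5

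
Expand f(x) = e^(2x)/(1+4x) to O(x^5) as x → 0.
1 - 2*x + 10*x**2 - 116*x**3/3 + 466*x**4/3 + O(x**5)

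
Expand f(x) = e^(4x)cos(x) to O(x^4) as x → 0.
1 + 4*x + 15*x**2/2 + 26*x**3/3 + O(x**4)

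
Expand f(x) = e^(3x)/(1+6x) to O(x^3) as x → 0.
1 - 3*x + 45*x**2/2 + O(x**3)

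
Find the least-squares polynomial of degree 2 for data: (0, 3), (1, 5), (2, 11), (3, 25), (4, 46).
118/35 + (-89/35)x + (23/7)x²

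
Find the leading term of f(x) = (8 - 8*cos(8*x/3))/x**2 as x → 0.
256/9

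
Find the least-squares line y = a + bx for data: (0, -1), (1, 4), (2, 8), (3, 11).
a = -1/2, b = 4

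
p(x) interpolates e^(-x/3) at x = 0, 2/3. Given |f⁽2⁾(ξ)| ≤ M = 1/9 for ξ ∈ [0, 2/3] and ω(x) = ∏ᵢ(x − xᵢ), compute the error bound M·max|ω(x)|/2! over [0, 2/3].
1/162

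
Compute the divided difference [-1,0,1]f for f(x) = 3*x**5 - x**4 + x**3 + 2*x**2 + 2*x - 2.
1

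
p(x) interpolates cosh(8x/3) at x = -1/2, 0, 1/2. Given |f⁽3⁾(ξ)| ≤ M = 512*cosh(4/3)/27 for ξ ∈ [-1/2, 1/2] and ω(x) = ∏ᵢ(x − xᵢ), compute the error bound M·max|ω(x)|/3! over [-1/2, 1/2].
64*sqrt(3)*cosh(4/3)/729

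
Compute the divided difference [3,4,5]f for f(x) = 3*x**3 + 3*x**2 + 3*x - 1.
39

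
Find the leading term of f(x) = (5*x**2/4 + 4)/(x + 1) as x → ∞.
5*x/4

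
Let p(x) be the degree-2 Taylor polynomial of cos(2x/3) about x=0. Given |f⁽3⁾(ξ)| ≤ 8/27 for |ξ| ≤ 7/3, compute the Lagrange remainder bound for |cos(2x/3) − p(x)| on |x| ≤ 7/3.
1372/2187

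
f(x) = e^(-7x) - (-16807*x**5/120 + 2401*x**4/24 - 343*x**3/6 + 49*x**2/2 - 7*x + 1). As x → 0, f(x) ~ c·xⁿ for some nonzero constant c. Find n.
6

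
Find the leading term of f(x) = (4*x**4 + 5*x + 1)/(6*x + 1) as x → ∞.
2*x**3/3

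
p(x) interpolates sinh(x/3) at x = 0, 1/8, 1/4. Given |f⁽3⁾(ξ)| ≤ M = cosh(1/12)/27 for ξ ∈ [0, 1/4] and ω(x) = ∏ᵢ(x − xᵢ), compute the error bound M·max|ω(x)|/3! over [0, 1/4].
sqrt(3)*cosh(1/12)/373248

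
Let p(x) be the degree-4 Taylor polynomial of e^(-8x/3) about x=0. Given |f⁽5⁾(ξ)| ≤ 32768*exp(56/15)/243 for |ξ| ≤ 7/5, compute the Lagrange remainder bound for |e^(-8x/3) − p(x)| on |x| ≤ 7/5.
68841472*exp(56/15)/11390625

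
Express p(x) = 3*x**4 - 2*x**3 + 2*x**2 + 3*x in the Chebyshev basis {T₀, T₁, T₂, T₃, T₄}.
(17/8)T₀ + (3/2)T₁ + (5/2)T₂ + (-1/2)T₃ + (3/8)T₄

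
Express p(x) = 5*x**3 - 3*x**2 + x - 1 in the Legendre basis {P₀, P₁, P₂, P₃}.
(-2)P₀ + (4)P₁ + (-2)P₂ + (2)P₃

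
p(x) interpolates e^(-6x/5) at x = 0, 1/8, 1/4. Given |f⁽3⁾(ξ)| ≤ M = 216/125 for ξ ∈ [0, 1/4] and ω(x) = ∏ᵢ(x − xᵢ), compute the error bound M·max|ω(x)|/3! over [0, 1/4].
sqrt(3)/8000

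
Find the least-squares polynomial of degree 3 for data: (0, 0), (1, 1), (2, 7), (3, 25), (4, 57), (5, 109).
1/14 + (-25/28)x + (11/14)x² + (3/4)x³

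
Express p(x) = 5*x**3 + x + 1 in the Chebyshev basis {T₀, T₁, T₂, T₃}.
T₀ + (19/4)T₁ + (5/4)T₃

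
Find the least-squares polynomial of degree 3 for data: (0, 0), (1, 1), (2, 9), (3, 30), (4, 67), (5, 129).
-1/14 + (-29/84)x + (9/14)x² + (11/12)x³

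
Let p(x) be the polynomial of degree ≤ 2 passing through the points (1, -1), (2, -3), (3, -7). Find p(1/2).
-3/4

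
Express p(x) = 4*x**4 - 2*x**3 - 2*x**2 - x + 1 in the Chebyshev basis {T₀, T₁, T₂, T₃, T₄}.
(3/2)T₀ + (-5/2)T₁ + T₂ + (-1/2)T₃ + (1/2)T₄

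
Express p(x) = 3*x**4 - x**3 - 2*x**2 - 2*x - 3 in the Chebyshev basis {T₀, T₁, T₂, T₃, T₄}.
(-23/8)T₀ + (-11/4)T₁ + (1/2)T₂ + (-1/4)T₃ + (3/8)T₄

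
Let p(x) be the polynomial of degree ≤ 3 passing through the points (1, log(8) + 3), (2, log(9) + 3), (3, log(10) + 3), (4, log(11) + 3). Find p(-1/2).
log(104857600000000*11**(13/16)*2**(1/8)*3**(3/8)*5**(7/16)/375913713056211) + 3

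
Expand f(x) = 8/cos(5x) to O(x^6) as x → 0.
8 + 100*x**2 + 3125*x**4/3 + O(x**6)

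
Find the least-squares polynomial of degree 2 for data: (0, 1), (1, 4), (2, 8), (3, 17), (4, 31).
51/35 + (-29/70)x + (27/14)x²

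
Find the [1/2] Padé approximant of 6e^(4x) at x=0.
(8*x + 6)/(8*x**2/3 - 8*x/3 + 1)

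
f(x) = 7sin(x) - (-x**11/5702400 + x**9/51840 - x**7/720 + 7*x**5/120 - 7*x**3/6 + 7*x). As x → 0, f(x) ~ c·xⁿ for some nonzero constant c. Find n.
13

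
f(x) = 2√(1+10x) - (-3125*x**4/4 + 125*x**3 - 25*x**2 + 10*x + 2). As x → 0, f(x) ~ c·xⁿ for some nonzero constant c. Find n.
5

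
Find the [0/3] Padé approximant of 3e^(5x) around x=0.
3/(-125*x**3/6 + 25*x**2/2 - 5*x + 1)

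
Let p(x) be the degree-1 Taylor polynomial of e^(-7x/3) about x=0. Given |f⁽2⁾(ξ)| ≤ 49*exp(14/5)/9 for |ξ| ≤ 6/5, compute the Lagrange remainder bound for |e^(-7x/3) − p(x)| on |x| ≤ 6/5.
98*exp(14/5)/25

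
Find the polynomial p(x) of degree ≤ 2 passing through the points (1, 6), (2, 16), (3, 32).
3*x**2 + x + 2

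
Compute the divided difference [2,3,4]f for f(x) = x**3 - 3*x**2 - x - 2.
6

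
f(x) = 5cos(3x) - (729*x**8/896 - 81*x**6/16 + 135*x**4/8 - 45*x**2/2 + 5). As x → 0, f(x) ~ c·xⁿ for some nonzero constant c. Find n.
10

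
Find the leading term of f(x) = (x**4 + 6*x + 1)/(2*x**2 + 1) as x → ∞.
x**2/2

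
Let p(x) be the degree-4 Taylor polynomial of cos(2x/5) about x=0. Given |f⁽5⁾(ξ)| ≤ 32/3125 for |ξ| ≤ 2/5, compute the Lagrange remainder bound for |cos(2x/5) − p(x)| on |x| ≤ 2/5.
128/146484375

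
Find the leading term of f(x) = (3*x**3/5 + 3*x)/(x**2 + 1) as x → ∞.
3*x/5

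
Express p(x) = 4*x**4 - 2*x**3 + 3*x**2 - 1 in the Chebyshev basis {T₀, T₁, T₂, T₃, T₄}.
(2)T₀ + (-3/2)T₁ + (7/2)T₂ + (-1/2)T₃ + (1/2)T₄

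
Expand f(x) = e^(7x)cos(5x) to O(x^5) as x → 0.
1 + 7*x + 12*x**2 - 91*x**3/3 - 1081*x**4/6 + O(x**5)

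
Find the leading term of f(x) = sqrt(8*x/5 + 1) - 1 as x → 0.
4*x/5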